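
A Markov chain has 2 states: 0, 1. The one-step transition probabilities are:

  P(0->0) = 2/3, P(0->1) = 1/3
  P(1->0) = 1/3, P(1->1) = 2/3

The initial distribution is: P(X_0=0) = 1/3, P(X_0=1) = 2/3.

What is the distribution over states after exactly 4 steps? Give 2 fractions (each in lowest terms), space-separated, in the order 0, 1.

Answer: 121/243 122/243

Derivation:
Propagating the distribution step by step (d_{t+1} = d_t * P):
d_0 = (0=1/3, 1=2/3)
  d_1[0] = 1/3*2/3 + 2/3*1/3 = 4/9
  d_1[1] = 1/3*1/3 + 2/3*2/3 = 5/9
d_1 = (0=4/9, 1=5/9)
  d_2[0] = 4/9*2/3 + 5/9*1/3 = 13/27
  d_2[1] = 4/9*1/3 + 5/9*2/3 = 14/27
d_2 = (0=13/27, 1=14/27)
  d_3[0] = 13/27*2/3 + 14/27*1/3 = 40/81
  d_3[1] = 13/27*1/3 + 14/27*2/3 = 41/81
d_3 = (0=40/81, 1=41/81)
  d_4[0] = 40/81*2/3 + 41/81*1/3 = 121/243
  d_4[1] = 40/81*1/3 + 41/81*2/3 = 122/243
d_4 = (0=121/243, 1=122/243)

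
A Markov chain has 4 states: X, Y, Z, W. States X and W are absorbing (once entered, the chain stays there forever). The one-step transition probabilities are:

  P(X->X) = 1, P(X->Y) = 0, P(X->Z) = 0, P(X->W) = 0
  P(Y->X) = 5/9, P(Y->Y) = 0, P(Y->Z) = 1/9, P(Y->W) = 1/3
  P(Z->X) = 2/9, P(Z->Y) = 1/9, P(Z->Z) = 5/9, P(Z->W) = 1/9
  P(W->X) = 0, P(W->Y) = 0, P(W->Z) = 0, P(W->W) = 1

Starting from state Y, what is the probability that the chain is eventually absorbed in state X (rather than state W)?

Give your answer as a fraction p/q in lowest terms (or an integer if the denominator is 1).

Let a_i = P(absorbed in X | start in state i).
Boundary conditions: a_X = 1, a_W = 0.
For each transient state i, a_i = sum_j P(i->j) * a_j:
  a_Y = 5/9*a_X + 0*a_Y + 1/9*a_Z + 1/3*a_W
  a_Z = 2/9*a_X + 1/9*a_Y + 5/9*a_Z + 1/9*a_W

Substituting a_X = 1 and a_W = 0, rearrange to (I - Q) a = r where r[i] = P(i -> X):
  [1, -1/9] . (a_Y, a_Z) = 5/9
  [-1/9, 4/9] . (a_Y, a_Z) = 2/9

Solving yields:
  a_Y = 22/35
  a_Z = 23/35

Starting state is Y, so the absorption probability is a_Y = 22/35.

Answer: 22/35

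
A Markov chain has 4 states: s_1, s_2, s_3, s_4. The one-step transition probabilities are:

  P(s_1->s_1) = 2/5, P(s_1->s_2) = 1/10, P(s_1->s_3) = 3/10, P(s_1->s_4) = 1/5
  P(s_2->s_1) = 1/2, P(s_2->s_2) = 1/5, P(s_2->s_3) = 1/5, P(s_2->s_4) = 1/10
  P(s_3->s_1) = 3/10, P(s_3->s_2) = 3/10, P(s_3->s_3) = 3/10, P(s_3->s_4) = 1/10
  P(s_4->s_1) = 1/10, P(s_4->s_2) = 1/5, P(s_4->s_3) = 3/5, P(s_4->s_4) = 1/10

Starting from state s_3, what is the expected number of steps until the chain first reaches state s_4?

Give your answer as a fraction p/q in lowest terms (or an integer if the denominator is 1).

Answer: 515/71

Derivation:
Let h_i = expected steps to first reach s_4 from state i.
Boundary: h_s_4 = 0.
First-step equations for the other states:
  h_s_1 = 1 + 2/5*h_s_1 + 1/10*h_s_2 + 3/10*h_s_3 + 1/5*h_s_4
  h_s_2 = 1 + 1/2*h_s_1 + 1/5*h_s_2 + 1/5*h_s_3 + 1/10*h_s_4
  h_s_3 = 1 + 3/10*h_s_1 + 3/10*h_s_2 + 3/10*h_s_3 + 1/10*h_s_4

Substituting h_s_4 = 0 and rearranging gives the linear system (I - Q) h = 1:
  [3/5, -1/10, -3/10] . (h_s_1, h_s_2, h_s_3) = 1
  [-1/2, 4/5, -1/5] . (h_s_1, h_s_2, h_s_3) = 1
  [-3/10, -3/10, 7/10] . (h_s_1, h_s_2, h_s_3) = 1

Solving yields:
  h_s_1 = 460/71
  h_s_2 = 505/71
  h_s_3 = 515/71

Starting state is s_3, so the expected hitting time is h_s_3 = 515/71.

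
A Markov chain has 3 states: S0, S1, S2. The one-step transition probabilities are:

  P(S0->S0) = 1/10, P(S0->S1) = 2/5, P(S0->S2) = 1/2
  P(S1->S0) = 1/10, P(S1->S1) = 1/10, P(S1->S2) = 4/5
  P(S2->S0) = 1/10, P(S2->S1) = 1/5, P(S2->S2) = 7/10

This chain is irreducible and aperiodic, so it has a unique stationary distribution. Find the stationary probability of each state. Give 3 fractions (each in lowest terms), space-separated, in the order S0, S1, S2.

The stationary distribution satisfies pi = pi * P, i.e.:
  pi_S0 = 1/10*pi_S0 + 1/10*pi_S1 + 1/10*pi_S2
  pi_S1 = 2/5*pi_S0 + 1/10*pi_S1 + 1/5*pi_S2
  pi_S2 = 1/2*pi_S0 + 4/5*pi_S1 + 7/10*pi_S2
with normalization: pi_S0 + pi_S1 + pi_S2 = 1.

Using the first 2 balance equations plus normalization, the linear system A*pi = b is:
  [-9/10, 1/10, 1/10] . pi = 0
  [2/5, -9/10, 1/5] . pi = 0
  [1, 1, 1] . pi = 1

Solving yields:
  pi_S0 = 1/10
  pi_S1 = 1/5
  pi_S2 = 7/10

Verification (pi * P):
  1/10*1/10 + 1/5*1/10 + 7/10*1/10 = 1/10 = pi_S0  (ok)
  1/10*2/5 + 1/5*1/10 + 7/10*1/5 = 1/5 = pi_S1  (ok)
  1/10*1/2 + 1/5*4/5 + 7/10*7/10 = 7/10 = pi_S2  (ok)

Answer: 1/10 1/5 7/10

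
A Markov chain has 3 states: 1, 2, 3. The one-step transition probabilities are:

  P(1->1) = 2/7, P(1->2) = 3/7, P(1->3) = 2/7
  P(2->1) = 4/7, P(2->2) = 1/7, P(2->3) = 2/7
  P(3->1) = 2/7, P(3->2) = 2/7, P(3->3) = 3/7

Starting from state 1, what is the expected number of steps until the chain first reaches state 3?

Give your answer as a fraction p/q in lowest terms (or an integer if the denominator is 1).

Let h_i = expected steps to first reach 3 from state i.
Boundary: h_3 = 0.
First-step equations for the other states:
  h_1 = 1 + 2/7*h_1 + 3/7*h_2 + 2/7*h_3
  h_2 = 1 + 4/7*h_1 + 1/7*h_2 + 2/7*h_3

Substituting h_3 = 0 and rearranging gives the linear system (I - Q) h = 1:
  [5/7, -3/7] . (h_1, h_2) = 1
  [-4/7, 6/7] . (h_1, h_2) = 1

Solving yields:
  h_1 = 7/2
  h_2 = 7/2

Starting state is 1, so the expected hitting time is h_1 = 7/2.

Answer: 7/2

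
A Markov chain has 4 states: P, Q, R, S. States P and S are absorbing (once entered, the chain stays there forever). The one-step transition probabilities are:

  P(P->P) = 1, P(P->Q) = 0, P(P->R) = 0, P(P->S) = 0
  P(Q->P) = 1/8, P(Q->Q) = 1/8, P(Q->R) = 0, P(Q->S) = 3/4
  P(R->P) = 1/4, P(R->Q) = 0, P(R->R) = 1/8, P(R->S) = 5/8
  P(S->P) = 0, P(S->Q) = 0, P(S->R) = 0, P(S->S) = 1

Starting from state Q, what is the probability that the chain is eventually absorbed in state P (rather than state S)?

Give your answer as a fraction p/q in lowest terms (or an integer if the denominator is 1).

Let a_i = P(absorbed in P | start in state i).
Boundary conditions: a_P = 1, a_S = 0.
For each transient state i, a_i = sum_j P(i->j) * a_j:
  a_Q = 1/8*a_P + 1/8*a_Q + 0*a_R + 3/4*a_S
  a_R = 1/4*a_P + 0*a_Q + 1/8*a_R + 5/8*a_S

Substituting a_P = 1 and a_S = 0, rearrange to (I - Q) a = r where r[i] = P(i -> P):
  [7/8, 0] . (a_Q, a_R) = 1/8
  [0, 7/8] . (a_Q, a_R) = 1/4

Solving yields:
  a_Q = 1/7
  a_R = 2/7

Starting state is Q, so the absorption probability is a_Q = 1/7.

Answer: 1/7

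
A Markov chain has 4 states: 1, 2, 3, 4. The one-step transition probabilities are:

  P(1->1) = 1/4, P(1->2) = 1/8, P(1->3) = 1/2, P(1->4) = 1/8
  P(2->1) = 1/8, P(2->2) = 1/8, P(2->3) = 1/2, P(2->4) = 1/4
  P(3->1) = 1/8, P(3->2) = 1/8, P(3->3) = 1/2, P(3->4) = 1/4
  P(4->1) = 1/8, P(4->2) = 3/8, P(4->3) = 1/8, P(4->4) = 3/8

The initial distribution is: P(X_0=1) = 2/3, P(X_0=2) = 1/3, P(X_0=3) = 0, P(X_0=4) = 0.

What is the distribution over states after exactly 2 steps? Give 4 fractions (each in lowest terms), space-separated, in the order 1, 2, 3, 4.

Propagating the distribution step by step (d_{t+1} = d_t * P):
d_0 = (1=2/3, 2=1/3, 3=0, 4=0)
  d_1[1] = 2/3*1/4 + 1/3*1/8 + 0*1/8 + 0*1/8 = 5/24
  d_1[2] = 2/3*1/8 + 1/3*1/8 + 0*1/8 + 0*3/8 = 1/8
  d_1[3] = 2/3*1/2 + 1/3*1/2 + 0*1/2 + 0*1/8 = 1/2
  d_1[4] = 2/3*1/8 + 1/3*1/4 + 0*1/4 + 0*3/8 = 1/6
d_1 = (1=5/24, 2=1/8, 3=1/2, 4=1/6)
  d_2[1] = 5/24*1/4 + 1/8*1/8 + 1/2*1/8 + 1/6*1/8 = 29/192
  d_2[2] = 5/24*1/8 + 1/8*1/8 + 1/2*1/8 + 1/6*3/8 = 1/6
  d_2[3] = 5/24*1/2 + 1/8*1/2 + 1/2*1/2 + 1/6*1/8 = 7/16
  d_2[4] = 5/24*1/8 + 1/8*1/4 + 1/2*1/4 + 1/6*3/8 = 47/192
d_2 = (1=29/192, 2=1/6, 3=7/16, 4=47/192)

Answer: 29/192 1/6 7/16 47/192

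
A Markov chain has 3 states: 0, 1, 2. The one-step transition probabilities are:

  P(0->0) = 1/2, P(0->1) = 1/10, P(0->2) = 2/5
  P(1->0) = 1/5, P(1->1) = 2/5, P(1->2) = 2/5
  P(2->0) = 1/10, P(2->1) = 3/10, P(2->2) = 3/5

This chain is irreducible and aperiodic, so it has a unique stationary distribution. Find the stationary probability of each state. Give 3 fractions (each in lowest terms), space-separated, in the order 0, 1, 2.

Answer: 3/14 2/7 1/2

Derivation:
The stationary distribution satisfies pi = pi * P, i.e.:
  pi_0 = 1/2*pi_0 + 1/5*pi_1 + 1/10*pi_2
  pi_1 = 1/10*pi_0 + 2/5*pi_1 + 3/10*pi_2
  pi_2 = 2/5*pi_0 + 2/5*pi_1 + 3/5*pi_2
with normalization: pi_0 + pi_1 + pi_2 = 1.

Using the first 2 balance equations plus normalization, the linear system A*pi = b is:
  [-1/2, 1/5, 1/10] . pi = 0
  [1/10, -3/5, 3/10] . pi = 0
  [1, 1, 1] . pi = 1

Solving yields:
  pi_0 = 3/14
  pi_1 = 2/7
  pi_2 = 1/2

Verification (pi * P):
  3/14*1/2 + 2/7*1/5 + 1/2*1/10 = 3/14 = pi_0  (ok)
  3/14*1/10 + 2/7*2/5 + 1/2*3/10 = 2/7 = pi_1  (ok)
  3/14*2/5 + 2/7*2/5 + 1/2*3/5 = 1/2 = pi_2  (ok)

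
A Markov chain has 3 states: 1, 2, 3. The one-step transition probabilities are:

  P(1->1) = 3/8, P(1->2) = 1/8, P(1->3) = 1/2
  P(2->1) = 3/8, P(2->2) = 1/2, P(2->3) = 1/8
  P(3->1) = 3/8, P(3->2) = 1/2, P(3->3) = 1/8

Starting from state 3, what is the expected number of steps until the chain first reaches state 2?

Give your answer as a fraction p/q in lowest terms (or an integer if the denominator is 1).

Let h_i = expected steps to first reach 2 from state i.
Boundary: h_2 = 0.
First-step equations for the other states:
  h_1 = 1 + 3/8*h_1 + 1/8*h_2 + 1/2*h_3
  h_3 = 1 + 3/8*h_1 + 1/2*h_2 + 1/8*h_3

Substituting h_2 = 0 and rearranging gives the linear system (I - Q) h = 1:
  [5/8, -1/2] . (h_1, h_3) = 1
  [-3/8, 7/8] . (h_1, h_3) = 1

Solving yields:
  h_1 = 88/23
  h_3 = 64/23

Starting state is 3, so the expected hitting time is h_3 = 64/23.

Answer: 64/23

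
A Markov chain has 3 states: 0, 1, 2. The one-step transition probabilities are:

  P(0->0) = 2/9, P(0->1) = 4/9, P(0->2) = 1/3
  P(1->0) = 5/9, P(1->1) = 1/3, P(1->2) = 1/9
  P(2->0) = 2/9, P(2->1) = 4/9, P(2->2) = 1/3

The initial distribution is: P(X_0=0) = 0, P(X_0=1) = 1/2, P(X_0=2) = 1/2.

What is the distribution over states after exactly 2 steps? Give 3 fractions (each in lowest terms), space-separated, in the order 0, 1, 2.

Propagating the distribution step by step (d_{t+1} = d_t * P):
d_0 = (0=0, 1=1/2, 2=1/2)
  d_1[0] = 0*2/9 + 1/2*5/9 + 1/2*2/9 = 7/18
  d_1[1] = 0*4/9 + 1/2*1/3 + 1/2*4/9 = 7/18
  d_1[2] = 0*1/3 + 1/2*1/9 + 1/2*1/3 = 2/9
d_1 = (0=7/18, 1=7/18, 2=2/9)
  d_2[0] = 7/18*2/9 + 7/18*5/9 + 2/9*2/9 = 19/54
  d_2[1] = 7/18*4/9 + 7/18*1/3 + 2/9*4/9 = 65/162
  d_2[2] = 7/18*1/3 + 7/18*1/9 + 2/9*1/3 = 20/81
d_2 = (0=19/54, 1=65/162, 2=20/81)

Answer: 19/54 65/162 20/81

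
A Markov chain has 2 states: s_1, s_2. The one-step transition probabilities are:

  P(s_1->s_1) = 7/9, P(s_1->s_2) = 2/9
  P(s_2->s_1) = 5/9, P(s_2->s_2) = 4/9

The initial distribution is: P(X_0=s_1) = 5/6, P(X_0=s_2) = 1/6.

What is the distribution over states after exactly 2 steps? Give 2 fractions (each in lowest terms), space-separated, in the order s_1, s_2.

Answer: 175/243 68/243

Derivation:
Propagating the distribution step by step (d_{t+1} = d_t * P):
d_0 = (s_1=5/6, s_2=1/6)
  d_1[s_1] = 5/6*7/9 + 1/6*5/9 = 20/27
  d_1[s_2] = 5/6*2/9 + 1/6*4/9 = 7/27
d_1 = (s_1=20/27, s_2=7/27)
  d_2[s_1] = 20/27*7/9 + 7/27*5/9 = 175/243
  d_2[s_2] = 20/27*2/9 + 7/27*4/9 = 68/243
d_2 = (s_1=175/243, s_2=68/243)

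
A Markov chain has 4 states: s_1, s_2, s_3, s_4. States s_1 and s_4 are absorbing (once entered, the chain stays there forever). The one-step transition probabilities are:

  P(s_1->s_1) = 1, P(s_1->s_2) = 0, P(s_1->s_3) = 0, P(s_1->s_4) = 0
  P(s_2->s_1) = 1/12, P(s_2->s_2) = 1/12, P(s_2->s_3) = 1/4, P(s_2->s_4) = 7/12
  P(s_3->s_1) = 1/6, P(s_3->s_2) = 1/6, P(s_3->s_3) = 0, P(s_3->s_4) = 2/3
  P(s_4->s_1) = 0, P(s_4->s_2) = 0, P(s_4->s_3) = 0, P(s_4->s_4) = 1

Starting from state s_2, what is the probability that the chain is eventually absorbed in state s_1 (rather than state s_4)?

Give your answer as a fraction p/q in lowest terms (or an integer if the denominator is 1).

Answer: 1/7

Derivation:
Let a_i = P(absorbed in s_1 | start in state i).
Boundary conditions: a_s_1 = 1, a_s_4 = 0.
For each transient state i, a_i = sum_j P(i->j) * a_j:
  a_s_2 = 1/12*a_s_1 + 1/12*a_s_2 + 1/4*a_s_3 + 7/12*a_s_4
  a_s_3 = 1/6*a_s_1 + 1/6*a_s_2 + 0*a_s_3 + 2/3*a_s_4

Substituting a_s_1 = 1 and a_s_4 = 0, rearrange to (I - Q) a = r where r[i] = P(i -> s_1):
  [11/12, -1/4] . (a_s_2, a_s_3) = 1/12
  [-1/6, 1] . (a_s_2, a_s_3) = 1/6

Solving yields:
  a_s_2 = 1/7
  a_s_3 = 4/21

Starting state is s_2, so the absorption probability is a_s_2 = 1/7.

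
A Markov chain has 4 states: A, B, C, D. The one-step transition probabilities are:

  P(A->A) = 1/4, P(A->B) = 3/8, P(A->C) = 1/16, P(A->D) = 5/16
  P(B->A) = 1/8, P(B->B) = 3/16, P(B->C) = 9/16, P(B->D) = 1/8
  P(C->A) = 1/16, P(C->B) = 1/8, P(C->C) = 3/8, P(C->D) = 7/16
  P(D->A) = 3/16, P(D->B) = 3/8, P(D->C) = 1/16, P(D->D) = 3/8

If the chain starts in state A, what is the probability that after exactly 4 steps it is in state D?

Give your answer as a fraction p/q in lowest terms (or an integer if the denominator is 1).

Answer: 21017/65536

Derivation:
Computing P^4 by repeated multiplication:
P^1 =
  A: [1/4, 3/8, 1/16, 5/16]
  B: [1/8, 3/16, 9/16, 1/8]
  C: [1/16, 1/8, 3/8, 7/16]
  D: [3/16, 3/8, 1/16, 3/8]
P^2 =
  A: [11/64, 37/128, 69/256, 69/256]
  B: [29/256, 51/256, 85/256, 91/256]
  C: [35/256, 33/128, 31/128, 93/256]
  D: [43/256, 37/128, 69/256, 35/128]
P^3 =
  A: [75/512, 519/2048, 1193/4096, 1265/4096]
  B: [9/64, 1043/4096, 1089/4096, 347/1024]
  C: [613/4096, 545/2048, 547/2048, 1299/4096]
  D: [599/4096, 519/2048, 1193/4096, 633/2048]
P^4 =
  A: [1183/8192, 8345/32768, 18365/65536, 21017/65536]
  B: [9643/65536, 17091/65536, 17885/65536, 20917/65536]
  C: [9623/65536, 8465/32768, 9143/32768, 20697/65536]
  D: [9463/65536, 8345/32768, 18365/65536, 10509/32768]

(P^4)[A -> D] = 21017/65536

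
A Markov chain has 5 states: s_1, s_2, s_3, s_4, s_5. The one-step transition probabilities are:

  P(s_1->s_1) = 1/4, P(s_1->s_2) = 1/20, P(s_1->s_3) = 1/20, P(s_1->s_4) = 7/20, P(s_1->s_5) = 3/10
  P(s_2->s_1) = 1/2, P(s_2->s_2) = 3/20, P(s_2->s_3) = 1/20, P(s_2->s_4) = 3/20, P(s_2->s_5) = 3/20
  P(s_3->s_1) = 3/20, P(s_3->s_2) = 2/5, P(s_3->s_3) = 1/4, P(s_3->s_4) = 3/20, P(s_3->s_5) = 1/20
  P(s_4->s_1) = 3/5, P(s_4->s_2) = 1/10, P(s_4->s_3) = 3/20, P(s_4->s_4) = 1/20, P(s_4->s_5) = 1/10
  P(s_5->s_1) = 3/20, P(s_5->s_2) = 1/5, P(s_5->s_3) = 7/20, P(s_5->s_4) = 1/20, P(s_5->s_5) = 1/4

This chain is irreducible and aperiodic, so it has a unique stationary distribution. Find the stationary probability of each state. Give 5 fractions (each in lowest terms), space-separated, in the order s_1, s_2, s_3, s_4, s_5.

Answer: 13619/43038 757/4782 749/4782 2531/14346 4136/21519

Derivation:
The stationary distribution satisfies pi = pi * P, i.e.:
  pi_s_1 = 1/4*pi_s_1 + 1/2*pi_s_2 + 3/20*pi_s_3 + 3/5*pi_s_4 + 3/20*pi_s_5
  pi_s_2 = 1/20*pi_s_1 + 3/20*pi_s_2 + 2/5*pi_s_3 + 1/10*pi_s_4 + 1/5*pi_s_5
  pi_s_3 = 1/20*pi_s_1 + 1/20*pi_s_2 + 1/4*pi_s_3 + 3/20*pi_s_4 + 7/20*pi_s_5
  pi_s_4 = 7/20*pi_s_1 + 3/20*pi_s_2 + 3/20*pi_s_3 + 1/20*pi_s_4 + 1/20*pi_s_5
  pi_s_5 = 3/10*pi_s_1 + 3/20*pi_s_2 + 1/20*pi_s_3 + 1/10*pi_s_4 + 1/4*pi_s_5
with normalization: pi_s_1 + pi_s_2 + pi_s_3 + pi_s_4 + pi_s_5 = 1.

Using the first 4 balance equations plus normalization, the linear system A*pi = b is:
  [-3/4, 1/2, 3/20, 3/5, 3/20] . pi = 0
  [1/20, -17/20, 2/5, 1/10, 1/5] . pi = 0
  [1/20, 1/20, -3/4, 3/20, 7/20] . pi = 0
  [7/20, 3/20, 3/20, -19/20, 1/20] . pi = 0
  [1, 1, 1, 1, 1] . pi = 1

Solving yields:
  pi_s_1 = 13619/43038
  pi_s_2 = 757/4782
  pi_s_3 = 749/4782
  pi_s_4 = 2531/14346
  pi_s_5 = 4136/21519

Verification (pi * P):
  13619/43038*1/4 + 757/4782*1/2 + 749/4782*3/20 + 2531/14346*3/5 + 4136/21519*3/20 = 13619/43038 = pi_s_1  (ok)
  13619/43038*1/20 + 757/4782*3/20 + 749/4782*2/5 + 2531/14346*1/10 + 4136/21519*1/5 = 757/4782 = pi_s_2  (ok)
  13619/43038*1/20 + 757/4782*1/20 + 749/4782*1/4 + 2531/14346*3/20 + 4136/21519*7/20 = 749/4782 = pi_s_3  (ok)
  13619/43038*7/20 + 757/4782*3/20 + 749/4782*3/20 + 2531/14346*1/20 + 4136/21519*1/20 = 2531/14346 = pi_s_4  (ok)
  13619/43038*3/10 + 757/4782*3/20 + 749/4782*1/20 + 2531/14346*1/10 + 4136/21519*1/4 = 4136/21519 = pi_s_5  (ok)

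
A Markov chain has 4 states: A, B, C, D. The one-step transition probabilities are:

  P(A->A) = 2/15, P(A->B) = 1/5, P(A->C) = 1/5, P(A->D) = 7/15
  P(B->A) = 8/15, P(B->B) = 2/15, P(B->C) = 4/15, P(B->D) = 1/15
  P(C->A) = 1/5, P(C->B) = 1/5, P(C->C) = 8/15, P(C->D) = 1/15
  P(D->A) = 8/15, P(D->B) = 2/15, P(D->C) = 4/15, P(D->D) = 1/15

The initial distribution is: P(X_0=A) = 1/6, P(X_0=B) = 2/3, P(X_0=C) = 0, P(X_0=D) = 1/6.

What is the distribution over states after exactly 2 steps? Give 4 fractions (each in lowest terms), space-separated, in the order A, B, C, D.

Answer: 353/1350 49/270 41/135 19/75

Derivation:
Propagating the distribution step by step (d_{t+1} = d_t * P):
d_0 = (A=1/6, B=2/3, C=0, D=1/6)
  d_1[A] = 1/6*2/15 + 2/3*8/15 + 0*1/5 + 1/6*8/15 = 7/15
  d_1[B] = 1/6*1/5 + 2/3*2/15 + 0*1/5 + 1/6*2/15 = 13/90
  d_1[C] = 1/6*1/5 + 2/3*4/15 + 0*8/15 + 1/6*4/15 = 23/90
  d_1[D] = 1/6*7/15 + 2/3*1/15 + 0*1/15 + 1/6*1/15 = 2/15
d_1 = (A=7/15, B=13/90, C=23/90, D=2/15)
  d_2[A] = 7/15*2/15 + 13/90*8/15 + 23/90*1/5 + 2/15*8/15 = 353/1350
  d_2[B] = 7/15*1/5 + 13/90*2/15 + 23/90*1/5 + 2/15*2/15 = 49/270
  d_2[C] = 7/15*1/5 + 13/90*4/15 + 23/90*8/15 + 2/15*4/15 = 41/135
  d_2[D] = 7/15*7/15 + 13/90*1/15 + 23/90*1/15 + 2/15*1/15 = 19/75
d_2 = (A=353/1350, B=49/270, C=41/135, D=19/75)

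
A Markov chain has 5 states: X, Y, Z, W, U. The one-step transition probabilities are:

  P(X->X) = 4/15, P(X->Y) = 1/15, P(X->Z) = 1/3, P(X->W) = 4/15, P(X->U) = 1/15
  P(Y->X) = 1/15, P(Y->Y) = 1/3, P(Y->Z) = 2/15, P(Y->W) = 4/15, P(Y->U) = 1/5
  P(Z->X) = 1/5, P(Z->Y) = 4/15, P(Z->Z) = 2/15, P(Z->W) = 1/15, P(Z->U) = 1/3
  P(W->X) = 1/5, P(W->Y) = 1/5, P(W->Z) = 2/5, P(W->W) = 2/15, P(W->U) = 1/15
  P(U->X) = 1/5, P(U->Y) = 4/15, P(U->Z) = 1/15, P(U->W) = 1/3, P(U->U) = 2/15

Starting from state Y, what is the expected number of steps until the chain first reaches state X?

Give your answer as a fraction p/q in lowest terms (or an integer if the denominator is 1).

Let h_i = expected steps to first reach X from state i.
Boundary: h_X = 0.
First-step equations for the other states:
  h_Y = 1 + 1/15*h_X + 1/3*h_Y + 2/15*h_Z + 4/15*h_W + 1/5*h_U
  h_Z = 1 + 1/5*h_X + 4/15*h_Y + 2/15*h_Z + 1/15*h_W + 1/3*h_U
  h_W = 1 + 1/5*h_X + 1/5*h_Y + 2/5*h_Z + 2/15*h_W + 1/15*h_U
  h_U = 1 + 1/5*h_X + 4/15*h_Y + 1/15*h_Z + 1/3*h_W + 2/15*h_U

Substituting h_X = 0 and rearranging gives the linear system (I - Q) h = 1:
  [2/3, -2/15, -4/15, -1/5] . (h_Y, h_Z, h_W, h_U) = 1
  [-4/15, 13/15, -1/15, -1/3] . (h_Y, h_Z, h_W, h_U) = 1
  [-1/5, -2/5, 13/15, -1/15] . (h_Y, h_Z, h_W, h_U) = 1
  [-4/15, -1/15, -1/3, 13/15] . (h_Y, h_Z, h_W, h_U) = 1

Solving yields:
  h_Y = 32505/4663
  h_Z = 28485/4663
  h_W = 28215/4663
  h_U = 28425/4663

Starting state is Y, so the expected hitting time is h_Y = 32505/4663.

Answer: 32505/4663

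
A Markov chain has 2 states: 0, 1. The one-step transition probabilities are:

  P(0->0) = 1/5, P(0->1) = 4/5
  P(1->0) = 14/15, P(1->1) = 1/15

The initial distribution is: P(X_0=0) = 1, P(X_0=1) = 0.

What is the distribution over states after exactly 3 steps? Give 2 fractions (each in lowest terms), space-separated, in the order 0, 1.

Answer: 401/1125 724/1125

Derivation:
Propagating the distribution step by step (d_{t+1} = d_t * P):
d_0 = (0=1, 1=0)
  d_1[0] = 1*1/5 + 0*14/15 = 1/5
  d_1[1] = 1*4/5 + 0*1/15 = 4/5
d_1 = (0=1/5, 1=4/5)
  d_2[0] = 1/5*1/5 + 4/5*14/15 = 59/75
  d_2[1] = 1/5*4/5 + 4/5*1/15 = 16/75
d_2 = (0=59/75, 1=16/75)
  d_3[0] = 59/75*1/5 + 16/75*14/15 = 401/1125
  d_3[1] = 59/75*4/5 + 16/75*1/15 = 724/1125
d_3 = (0=401/1125, 1=724/1125)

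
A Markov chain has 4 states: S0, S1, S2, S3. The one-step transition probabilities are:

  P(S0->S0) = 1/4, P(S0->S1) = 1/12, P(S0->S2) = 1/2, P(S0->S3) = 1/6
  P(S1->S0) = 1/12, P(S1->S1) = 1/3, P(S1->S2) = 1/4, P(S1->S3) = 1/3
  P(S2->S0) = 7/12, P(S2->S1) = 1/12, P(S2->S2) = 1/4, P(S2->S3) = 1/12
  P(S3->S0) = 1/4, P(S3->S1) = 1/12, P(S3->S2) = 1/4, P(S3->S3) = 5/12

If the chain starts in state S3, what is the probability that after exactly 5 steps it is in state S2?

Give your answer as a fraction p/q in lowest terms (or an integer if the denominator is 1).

Answer: 4637/13824

Derivation:
Computing P^5 by repeated multiplication:
P^1 =
  S0: [1/4, 1/12, 1/2, 1/6]
  S1: [1/12, 1/3, 1/4, 1/3]
  S2: [7/12, 1/12, 1/4, 1/12]
  S3: [1/4, 1/12, 1/4, 5/12]
P^2 =
  S0: [29/72, 5/48, 5/16, 13/72]
  S1: [5/18, 1/6, 13/48, 41/144]
  S2: [23/72, 5/48, 19/48, 13/72]
  S3: [23/72, 5/48, 5/16, 19/72]
P^3 =
  S0: [97/288, 7/64, 101/288, 13/64]
  S1: [5/16, 1/8, 23/72, 35/144]
  S2: [35/96, 7/64, 95/288, 113/576]
  S3: [97/288, 7/64, 95/288, 43/192]
P^4 =
  S0: [1205/3456, 85/768, 385/1152, 1427/6912]
  S1: [145/432, 11/96, 21/64, 383/1728]
  S2: [1181/3456, 85/768, 131/384, 1427/6912]
  S3: [1181/3456, 85/768, 385/1152, 1475/6912]
P^5 =
  S0: [4741/13824, 341/3072, 4661/13824, 1925/9216]
  S1: [49/144, 43/384, 577/1728, 739/3456]
  S2: [1591/4608, 341/3072, 4637/13824, 5759/27648]
  S3: [4741/13824, 341/3072, 4637/13824, 647/3072]

(P^5)[S3 -> S2] = 4637/13824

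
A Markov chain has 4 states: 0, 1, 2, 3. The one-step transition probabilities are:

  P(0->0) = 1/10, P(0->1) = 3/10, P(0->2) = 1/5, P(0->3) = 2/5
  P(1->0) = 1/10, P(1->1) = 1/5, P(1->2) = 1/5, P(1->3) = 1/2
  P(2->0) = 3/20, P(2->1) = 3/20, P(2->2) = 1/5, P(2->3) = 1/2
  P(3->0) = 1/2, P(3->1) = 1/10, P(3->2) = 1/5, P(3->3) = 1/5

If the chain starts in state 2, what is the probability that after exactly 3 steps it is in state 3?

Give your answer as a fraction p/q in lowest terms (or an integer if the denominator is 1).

Answer: 737/2000

Derivation:
Computing P^3 by repeated multiplication:
P^1 =
  0: [1/10, 3/10, 1/5, 2/5]
  1: [1/10, 1/5, 1/5, 1/2]
  2: [3/20, 3/20, 1/5, 1/2]
  3: [1/2, 1/10, 1/5, 1/5]
P^2 =
  0: [27/100, 4/25, 1/5, 37/100]
  1: [31/100, 3/20, 1/5, 17/50]
  2: [31/100, 31/200, 1/5, 67/200]
  3: [19/100, 11/50, 1/5, 39/100]
P^3 =
  0: [129/500, 9/50, 1/5, 181/500]
  1: [123/500, 187/1000, 1/5, 367/1000]
  2: [61/250, 3/16, 1/5, 737/2000]
  3: [133/500, 17/100, 1/5, 91/250]

(P^3)[2 -> 3] = 737/2000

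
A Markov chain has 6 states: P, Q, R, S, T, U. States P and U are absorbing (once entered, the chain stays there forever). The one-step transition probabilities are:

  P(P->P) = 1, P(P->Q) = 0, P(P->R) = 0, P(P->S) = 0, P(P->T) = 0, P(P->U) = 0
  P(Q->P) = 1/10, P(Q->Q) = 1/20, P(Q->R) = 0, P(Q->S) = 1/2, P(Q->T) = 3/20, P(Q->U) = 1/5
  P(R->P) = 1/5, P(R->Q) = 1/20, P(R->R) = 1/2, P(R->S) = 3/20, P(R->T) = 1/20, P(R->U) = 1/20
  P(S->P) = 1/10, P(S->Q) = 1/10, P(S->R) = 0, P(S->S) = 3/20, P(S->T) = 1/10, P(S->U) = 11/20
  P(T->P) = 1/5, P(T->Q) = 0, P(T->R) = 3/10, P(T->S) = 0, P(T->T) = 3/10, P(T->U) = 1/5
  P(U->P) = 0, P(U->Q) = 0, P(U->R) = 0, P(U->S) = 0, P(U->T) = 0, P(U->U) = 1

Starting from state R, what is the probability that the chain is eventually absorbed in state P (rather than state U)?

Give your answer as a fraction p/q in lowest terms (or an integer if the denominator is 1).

Let a_i = P(absorbed in P | start in state i).
Boundary conditions: a_P = 1, a_U = 0.
For each transient state i, a_i = sum_j P(i->j) * a_j:
  a_Q = 1/10*a_P + 1/20*a_Q + 0*a_R + 1/2*a_S + 3/20*a_T + 1/5*a_U
  a_R = 1/5*a_P + 1/20*a_Q + 1/2*a_R + 3/20*a_S + 1/20*a_T + 1/20*a_U
  a_S = 1/10*a_P + 1/10*a_Q + 0*a_R + 3/20*a_S + 1/10*a_T + 11/20*a_U
  a_T = 1/5*a_P + 0*a_Q + 3/10*a_R + 0*a_S + 3/10*a_T + 1/5*a_U

Substituting a_P = 1 and a_U = 0, rearrange to (I - Q) a = r where r[i] = P(i -> P):
  [19/20, 0, -1/2, -3/20] . (a_Q, a_R, a_S, a_T) = 1/10
  [-1/20, 1/2, -3/20, -1/20] . (a_Q, a_R, a_S, a_T) = 1/5
  [-1/10, 0, 17/20, -1/10] . (a_Q, a_R, a_S, a_T) = 1/10
  [0, -3/10, 0, 7/10] . (a_Q, a_R, a_S, a_T) = 1/5

Solving yields:
  a_Q = 1477/4923
  a_R = 2689/4923
  a_S = 1054/4923
  a_T = 853/1641

Starting state is R, so the absorption probability is a_R = 2689/4923.

Answer: 2689/4923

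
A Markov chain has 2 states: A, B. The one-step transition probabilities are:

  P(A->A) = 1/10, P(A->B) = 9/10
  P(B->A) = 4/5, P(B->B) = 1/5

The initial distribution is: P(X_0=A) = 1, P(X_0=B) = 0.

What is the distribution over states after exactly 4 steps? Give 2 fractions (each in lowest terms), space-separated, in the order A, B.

Answer: 5977/10000 4023/10000

Derivation:
Propagating the distribution step by step (d_{t+1} = d_t * P):
d_0 = (A=1, B=0)
  d_1[A] = 1*1/10 + 0*4/5 = 1/10
  d_1[B] = 1*9/10 + 0*1/5 = 9/10
d_1 = (A=1/10, B=9/10)
  d_2[A] = 1/10*1/10 + 9/10*4/5 = 73/100
  d_2[B] = 1/10*9/10 + 9/10*1/5 = 27/100
d_2 = (A=73/100, B=27/100)
  d_3[A] = 73/100*1/10 + 27/100*4/5 = 289/1000
  d_3[B] = 73/100*9/10 + 27/100*1/5 = 711/1000
d_3 = (A=289/1000, B=711/1000)
  d_4[A] = 289/1000*1/10 + 711/1000*4/5 = 5977/10000
  d_4[B] = 289/1000*9/10 + 711/1000*1/5 = 4023/10000
d_4 = (A=5977/10000, B=4023/10000)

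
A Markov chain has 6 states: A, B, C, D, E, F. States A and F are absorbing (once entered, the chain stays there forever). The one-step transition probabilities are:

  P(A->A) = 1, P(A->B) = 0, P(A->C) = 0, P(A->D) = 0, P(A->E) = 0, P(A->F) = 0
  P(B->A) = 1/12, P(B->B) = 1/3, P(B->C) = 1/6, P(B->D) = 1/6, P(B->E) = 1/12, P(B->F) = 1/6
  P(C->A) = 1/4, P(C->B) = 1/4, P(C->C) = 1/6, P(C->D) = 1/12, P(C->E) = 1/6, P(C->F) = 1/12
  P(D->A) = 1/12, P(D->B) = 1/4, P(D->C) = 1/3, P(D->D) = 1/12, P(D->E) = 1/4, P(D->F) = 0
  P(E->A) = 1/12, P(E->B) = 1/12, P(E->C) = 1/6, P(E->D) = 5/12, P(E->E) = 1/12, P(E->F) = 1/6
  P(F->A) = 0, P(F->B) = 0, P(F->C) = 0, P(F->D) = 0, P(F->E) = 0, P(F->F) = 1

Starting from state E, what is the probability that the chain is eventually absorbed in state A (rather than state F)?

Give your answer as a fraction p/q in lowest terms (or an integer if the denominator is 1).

Let a_i = P(absorbed in A | start in state i).
Boundary conditions: a_A = 1, a_F = 0.
For each transient state i, a_i = sum_j P(i->j) * a_j:
  a_B = 1/12*a_A + 1/3*a_B + 1/6*a_C + 1/6*a_D + 1/12*a_E + 1/6*a_F
  a_C = 1/4*a_A + 1/4*a_B + 1/6*a_C + 1/12*a_D + 1/6*a_E + 1/12*a_F
  a_D = 1/12*a_A + 1/4*a_B + 1/3*a_C + 1/12*a_D + 1/4*a_E + 0*a_F
  a_E = 1/12*a_A + 1/12*a_B + 1/6*a_C + 5/12*a_D + 1/12*a_E + 1/6*a_F

Substituting a_A = 1 and a_F = 0, rearrange to (I - Q) a = r where r[i] = P(i -> A):
  [2/3, -1/6, -1/6, -1/12] . (a_B, a_C, a_D, a_E) = 1/12
  [-1/4, 5/6, -1/12, -1/6] . (a_B, a_C, a_D, a_E) = 1/4
  [-1/4, -1/3, 11/12, -1/4] . (a_B, a_C, a_D, a_E) = 1/12
  [-1/12, -1/6, -5/12, 11/12] . (a_B, a_C, a_D, a_E) = 1/12

Solving yields:
  a_B = 421/866
  a_C = 525/866
  a_D = 505/866
  a_E = 221/433

Starting state is E, so the absorption probability is a_E = 221/433.

Answer: 221/433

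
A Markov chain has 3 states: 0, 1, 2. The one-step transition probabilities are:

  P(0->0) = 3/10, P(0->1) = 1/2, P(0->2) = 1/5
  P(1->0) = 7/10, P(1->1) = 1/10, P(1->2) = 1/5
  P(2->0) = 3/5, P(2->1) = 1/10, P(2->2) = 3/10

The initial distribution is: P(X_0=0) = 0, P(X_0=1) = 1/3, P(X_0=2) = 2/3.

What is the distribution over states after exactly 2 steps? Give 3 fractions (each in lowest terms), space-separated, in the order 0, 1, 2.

Propagating the distribution step by step (d_{t+1} = d_t * P):
d_0 = (0=0, 1=1/3, 2=2/3)
  d_1[0] = 0*3/10 + 1/3*7/10 + 2/3*3/5 = 19/30
  d_1[1] = 0*1/2 + 1/3*1/10 + 2/3*1/10 = 1/10
  d_1[2] = 0*1/5 + 1/3*1/5 + 2/3*3/10 = 4/15
d_1 = (0=19/30, 1=1/10, 2=4/15)
  d_2[0] = 19/30*3/10 + 1/10*7/10 + 4/15*3/5 = 21/50
  d_2[1] = 19/30*1/2 + 1/10*1/10 + 4/15*1/10 = 53/150
  d_2[2] = 19/30*1/5 + 1/10*1/5 + 4/15*3/10 = 17/75
d_2 = (0=21/50, 1=53/150, 2=17/75)

Answer: 21/50 53/150 17/75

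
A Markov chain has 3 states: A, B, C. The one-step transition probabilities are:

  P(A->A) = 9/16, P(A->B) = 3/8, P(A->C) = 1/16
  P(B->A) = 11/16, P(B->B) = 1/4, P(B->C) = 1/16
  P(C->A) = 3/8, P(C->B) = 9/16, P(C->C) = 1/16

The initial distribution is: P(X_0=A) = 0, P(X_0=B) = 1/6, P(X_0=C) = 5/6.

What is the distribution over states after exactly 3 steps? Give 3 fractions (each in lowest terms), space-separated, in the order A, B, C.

Answer: 227/384 133/384 1/16

Derivation:
Propagating the distribution step by step (d_{t+1} = d_t * P):
d_0 = (A=0, B=1/6, C=5/6)
  d_1[A] = 0*9/16 + 1/6*11/16 + 5/6*3/8 = 41/96
  d_1[B] = 0*3/8 + 1/6*1/4 + 5/6*9/16 = 49/96
  d_1[C] = 0*1/16 + 1/6*1/16 + 5/6*1/16 = 1/16
d_1 = (A=41/96, B=49/96, C=1/16)
  d_2[A] = 41/96*9/16 + 49/96*11/16 + 1/16*3/8 = 59/96
  d_2[B] = 41/96*3/8 + 49/96*1/4 + 1/16*9/16 = 31/96
  d_2[C] = 41/96*1/16 + 49/96*1/16 + 1/16*1/16 = 1/16
d_2 = (A=59/96, B=31/96, C=1/16)
  d_3[A] = 59/96*9/16 + 31/96*11/16 + 1/16*3/8 = 227/384
  d_3[B] = 59/96*3/8 + 31/96*1/4 + 1/16*9/16 = 133/384
  d_3[C] = 59/96*1/16 + 31/96*1/16 + 1/16*1/16 = 1/16
d_3 = (A=227/384, B=133/384, C=1/16)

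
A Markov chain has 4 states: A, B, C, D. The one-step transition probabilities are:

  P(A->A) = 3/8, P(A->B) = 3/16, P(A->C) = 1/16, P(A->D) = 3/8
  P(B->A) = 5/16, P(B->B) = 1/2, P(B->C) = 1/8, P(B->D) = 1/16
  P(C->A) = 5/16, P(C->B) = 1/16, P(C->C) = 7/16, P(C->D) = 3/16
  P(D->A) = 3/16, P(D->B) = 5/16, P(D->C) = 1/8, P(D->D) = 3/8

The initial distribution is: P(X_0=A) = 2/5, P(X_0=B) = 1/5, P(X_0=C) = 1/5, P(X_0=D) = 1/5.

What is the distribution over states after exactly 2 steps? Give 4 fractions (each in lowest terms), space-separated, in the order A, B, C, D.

Answer: 381/1280 179/640 5/32 341/1280

Derivation:
Propagating the distribution step by step (d_{t+1} = d_t * P):
d_0 = (A=2/5, B=1/5, C=1/5, D=1/5)
  d_1[A] = 2/5*3/8 + 1/5*5/16 + 1/5*5/16 + 1/5*3/16 = 5/16
  d_1[B] = 2/5*3/16 + 1/5*1/2 + 1/5*1/16 + 1/5*5/16 = 1/4
  d_1[C] = 2/5*1/16 + 1/5*1/8 + 1/5*7/16 + 1/5*1/8 = 13/80
  d_1[D] = 2/5*3/8 + 1/5*1/16 + 1/5*3/16 + 1/5*3/8 = 11/40
d_1 = (A=5/16, B=1/4, C=13/80, D=11/40)
  d_2[A] = 5/16*3/8 + 1/4*5/16 + 13/80*5/16 + 11/40*3/16 = 381/1280
  d_2[B] = 5/16*3/16 + 1/4*1/2 + 13/80*1/16 + 11/40*5/16 = 179/640
  d_2[C] = 5/16*1/16 + 1/4*1/8 + 13/80*7/16 + 11/40*1/8 = 5/32
  d_2[D] = 5/16*3/8 + 1/4*1/16 + 13/80*3/16 + 11/40*3/8 = 341/1280
d_2 = (A=381/1280, B=179/640, C=5/32, D=341/1280)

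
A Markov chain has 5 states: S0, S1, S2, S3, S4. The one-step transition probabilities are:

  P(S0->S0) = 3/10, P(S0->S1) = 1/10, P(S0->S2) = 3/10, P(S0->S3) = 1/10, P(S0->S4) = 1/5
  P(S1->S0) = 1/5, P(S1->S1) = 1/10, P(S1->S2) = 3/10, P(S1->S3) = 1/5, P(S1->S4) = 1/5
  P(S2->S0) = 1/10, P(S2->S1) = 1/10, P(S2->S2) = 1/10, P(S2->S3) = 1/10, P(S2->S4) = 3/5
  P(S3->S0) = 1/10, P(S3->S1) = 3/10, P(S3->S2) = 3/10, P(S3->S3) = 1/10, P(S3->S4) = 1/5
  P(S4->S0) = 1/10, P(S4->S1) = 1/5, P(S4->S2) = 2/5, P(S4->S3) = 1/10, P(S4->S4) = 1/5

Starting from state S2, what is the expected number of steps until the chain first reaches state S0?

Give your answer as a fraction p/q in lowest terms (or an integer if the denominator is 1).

Let h_i = expected steps to first reach S0 from state i.
Boundary: h_S0 = 0.
First-step equations for the other states:
  h_S1 = 1 + 1/5*h_S0 + 1/10*h_S1 + 3/10*h_S2 + 1/5*h_S3 + 1/5*h_S4
  h_S2 = 1 + 1/10*h_S0 + 1/10*h_S1 + 1/10*h_S2 + 1/10*h_S3 + 3/5*h_S4
  h_S3 = 1 + 1/10*h_S0 + 3/10*h_S1 + 3/10*h_S2 + 1/10*h_S3 + 1/5*h_S4
  h_S4 = 1 + 1/10*h_S0 + 1/5*h_S1 + 2/5*h_S2 + 1/10*h_S3 + 1/5*h_S4

Substituting h_S0 = 0 and rearranging gives the linear system (I - Q) h = 1:
  [9/10, -3/10, -1/5, -1/5] . (h_S1, h_S2, h_S3, h_S4) = 1
  [-1/10, 9/10, -1/10, -3/5] . (h_S1, h_S2, h_S3, h_S4) = 1
  [-3/10, -3/10, 9/10, -1/5] . (h_S1, h_S2, h_S3, h_S4) = 1
  [-1/5, -2/5, -1/10, 4/5] . (h_S1, h_S2, h_S3, h_S4) = 1

Solving yields:
  h_S1 = 319/41
  h_S2 = 354/41
  h_S3 = 348/41
  h_S4 = 703/82

Starting state is S2, so the expected hitting time is h_S2 = 354/41.

Answer: 354/41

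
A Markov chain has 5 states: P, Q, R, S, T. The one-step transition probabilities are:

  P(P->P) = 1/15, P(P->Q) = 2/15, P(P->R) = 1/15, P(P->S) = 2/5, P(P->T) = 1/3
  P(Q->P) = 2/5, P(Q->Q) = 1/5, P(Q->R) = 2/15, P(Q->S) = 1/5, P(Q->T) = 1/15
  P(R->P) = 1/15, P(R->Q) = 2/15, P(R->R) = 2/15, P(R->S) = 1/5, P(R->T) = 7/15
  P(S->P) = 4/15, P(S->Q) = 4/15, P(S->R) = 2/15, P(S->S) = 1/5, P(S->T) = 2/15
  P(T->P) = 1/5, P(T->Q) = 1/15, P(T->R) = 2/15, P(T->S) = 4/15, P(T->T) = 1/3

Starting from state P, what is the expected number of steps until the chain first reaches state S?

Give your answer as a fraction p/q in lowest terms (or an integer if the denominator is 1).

Answer: 14290/4479

Derivation:
Let h_i = expected steps to first reach S from state i.
Boundary: h_S = 0.
First-step equations for the other states:
  h_P = 1 + 1/15*h_P + 2/15*h_Q + 1/15*h_R + 2/5*h_S + 1/3*h_T
  h_Q = 1 + 2/5*h_P + 1/5*h_Q + 2/15*h_R + 1/5*h_S + 1/15*h_T
  h_R = 1 + 1/15*h_P + 2/15*h_Q + 2/15*h_R + 1/5*h_S + 7/15*h_T
  h_T = 1 + 1/5*h_P + 1/15*h_Q + 2/15*h_R + 4/15*h_S + 1/3*h_T

Substituting h_S = 0 and rearranging gives the linear system (I - Q) h = 1:
  [14/15, -2/15, -1/15, -1/3] . (h_P, h_Q, h_R, h_T) = 1
  [-2/5, 4/5, -2/15, -1/15] . (h_P, h_Q, h_R, h_T) = 1
  [-1/15, -2/15, 13/15, -7/15] . (h_P, h_Q, h_R, h_T) = 1
  [-1/5, -1/15, -2/15, 2/3] . (h_P, h_Q, h_R, h_T) = 1

Solving yields:
  h_P = 14290/4479
  h_Q = 17035/4479
  h_R = 17630/4479
  h_T = 16235/4479

Starting state is P, so the expected hitting time is h_P = 14290/4479.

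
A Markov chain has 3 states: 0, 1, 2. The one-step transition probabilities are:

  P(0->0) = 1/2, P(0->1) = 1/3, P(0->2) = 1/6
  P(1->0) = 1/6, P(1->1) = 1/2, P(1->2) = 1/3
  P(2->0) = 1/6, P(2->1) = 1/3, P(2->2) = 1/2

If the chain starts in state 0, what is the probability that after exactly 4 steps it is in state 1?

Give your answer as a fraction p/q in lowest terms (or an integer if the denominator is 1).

Computing P^4 by repeated multiplication:
P^1 =
  0: [1/2, 1/3, 1/6]
  1: [1/6, 1/2, 1/3]
  2: [1/6, 1/3, 1/2]
P^2 =
  0: [1/3, 7/18, 5/18]
  1: [2/9, 5/12, 13/36]
  2: [2/9, 7/18, 7/18]
P^3 =
  0: [5/18, 43/108, 35/108]
  1: [13/54, 29/72, 77/216]
  2: [13/54, 43/108, 13/36]
P^4 =
  0: [7/27, 259/648, 221/648]
  1: [20/81, 173/432, 457/1296]
  2: [20/81, 259/648, 229/648]

(P^4)[0 -> 1] = 259/648

Answer: 259/648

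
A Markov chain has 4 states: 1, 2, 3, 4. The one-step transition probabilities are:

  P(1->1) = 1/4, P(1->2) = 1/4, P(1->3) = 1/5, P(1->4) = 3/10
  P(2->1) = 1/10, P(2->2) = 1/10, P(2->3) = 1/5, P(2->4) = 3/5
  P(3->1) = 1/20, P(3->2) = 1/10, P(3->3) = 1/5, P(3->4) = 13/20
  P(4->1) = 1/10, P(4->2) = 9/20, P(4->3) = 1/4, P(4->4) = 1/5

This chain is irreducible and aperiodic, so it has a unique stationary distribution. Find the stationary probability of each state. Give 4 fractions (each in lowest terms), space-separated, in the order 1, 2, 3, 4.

Answer: 994/9497 2475/9497 2096/9497 3932/9497

Derivation:
The stationary distribution satisfies pi = pi * P, i.e.:
  pi_1 = 1/4*pi_1 + 1/10*pi_2 + 1/20*pi_3 + 1/10*pi_4
  pi_2 = 1/4*pi_1 + 1/10*pi_2 + 1/10*pi_3 + 9/20*pi_4
  pi_3 = 1/5*pi_1 + 1/5*pi_2 + 1/5*pi_3 + 1/4*pi_4
  pi_4 = 3/10*pi_1 + 3/5*pi_2 + 13/20*pi_3 + 1/5*pi_4
with normalization: pi_1 + pi_2 + pi_3 + pi_4 = 1.

Using the first 3 balance equations plus normalization, the linear system A*pi = b is:
  [-3/4, 1/10, 1/20, 1/10] . pi = 0
  [1/4, -9/10, 1/10, 9/20] . pi = 0
  [1/5, 1/5, -4/5, 1/4] . pi = 0
  [1, 1, 1, 1] . pi = 1

Solving yields:
  pi_1 = 994/9497
  pi_2 = 2475/9497
  pi_3 = 2096/9497
  pi_4 = 3932/9497

Verification (pi * P):
  994/9497*1/4 + 2475/9497*1/10 + 2096/9497*1/20 + 3932/9497*1/10 = 994/9497 = pi_1  (ok)
  994/9497*1/4 + 2475/9497*1/10 + 2096/9497*1/10 + 3932/9497*9/20 = 2475/9497 = pi_2  (ok)
  994/9497*1/5 + 2475/9497*1/5 + 2096/9497*1/5 + 3932/9497*1/4 = 2096/9497 = pi_3  (ok)
  994/9497*3/10 + 2475/9497*3/5 + 2096/9497*13/20 + 3932/9497*1/5 = 3932/9497 = pi_4  (ok)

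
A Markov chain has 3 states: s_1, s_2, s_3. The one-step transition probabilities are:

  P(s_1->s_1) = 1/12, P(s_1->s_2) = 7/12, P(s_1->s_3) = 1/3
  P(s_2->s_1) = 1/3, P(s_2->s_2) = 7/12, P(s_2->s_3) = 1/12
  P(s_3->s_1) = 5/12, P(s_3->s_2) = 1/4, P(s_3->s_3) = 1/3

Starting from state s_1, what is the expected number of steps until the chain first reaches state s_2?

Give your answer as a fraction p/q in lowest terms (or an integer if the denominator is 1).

Let h_i = expected steps to first reach s_2 from state i.
Boundary: h_s_2 = 0.
First-step equations for the other states:
  h_s_1 = 1 + 1/12*h_s_1 + 7/12*h_s_2 + 1/3*h_s_3
  h_s_3 = 1 + 5/12*h_s_1 + 1/4*h_s_2 + 1/3*h_s_3

Substituting h_s_2 = 0 and rearranging gives the linear system (I - Q) h = 1:
  [11/12, -1/3] . (h_s_1, h_s_3) = 1
  [-5/12, 2/3] . (h_s_1, h_s_3) = 1

Solving yields:
  h_s_1 = 36/17
  h_s_3 = 48/17

Starting state is s_1, so the expected hitting time is h_s_1 = 36/17.

Answer: 36/17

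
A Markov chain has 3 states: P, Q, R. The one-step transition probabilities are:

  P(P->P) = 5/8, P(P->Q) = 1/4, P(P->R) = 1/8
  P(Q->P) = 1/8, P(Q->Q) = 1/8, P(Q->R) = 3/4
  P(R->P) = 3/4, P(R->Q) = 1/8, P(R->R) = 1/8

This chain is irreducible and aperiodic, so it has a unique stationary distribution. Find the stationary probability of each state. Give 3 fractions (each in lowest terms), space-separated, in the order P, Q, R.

The stationary distribution satisfies pi = pi * P, i.e.:
  pi_P = 5/8*pi_P + 1/8*pi_Q + 3/4*pi_R
  pi_Q = 1/4*pi_P + 1/8*pi_Q + 1/8*pi_R
  pi_R = 1/8*pi_P + 3/4*pi_Q + 1/8*pi_R
with normalization: pi_P + pi_Q + pi_R = 1.

Using the first 2 balance equations plus normalization, the linear system A*pi = b is:
  [-3/8, 1/8, 3/4] . pi = 0
  [1/4, -7/8, 1/8] . pi = 0
  [1, 1, 1] . pi = 1

Solving yields:
  pi_P = 43/77
  pi_Q = 15/77
  pi_R = 19/77

Verification (pi * P):
  43/77*5/8 + 15/77*1/8 + 19/77*3/4 = 43/77 = pi_P  (ok)
  43/77*1/4 + 15/77*1/8 + 19/77*1/8 = 15/77 = pi_Q  (ok)
  43/77*1/8 + 15/77*3/4 + 19/77*1/8 = 19/77 = pi_R  (ok)

Answer: 43/77 15/77 19/77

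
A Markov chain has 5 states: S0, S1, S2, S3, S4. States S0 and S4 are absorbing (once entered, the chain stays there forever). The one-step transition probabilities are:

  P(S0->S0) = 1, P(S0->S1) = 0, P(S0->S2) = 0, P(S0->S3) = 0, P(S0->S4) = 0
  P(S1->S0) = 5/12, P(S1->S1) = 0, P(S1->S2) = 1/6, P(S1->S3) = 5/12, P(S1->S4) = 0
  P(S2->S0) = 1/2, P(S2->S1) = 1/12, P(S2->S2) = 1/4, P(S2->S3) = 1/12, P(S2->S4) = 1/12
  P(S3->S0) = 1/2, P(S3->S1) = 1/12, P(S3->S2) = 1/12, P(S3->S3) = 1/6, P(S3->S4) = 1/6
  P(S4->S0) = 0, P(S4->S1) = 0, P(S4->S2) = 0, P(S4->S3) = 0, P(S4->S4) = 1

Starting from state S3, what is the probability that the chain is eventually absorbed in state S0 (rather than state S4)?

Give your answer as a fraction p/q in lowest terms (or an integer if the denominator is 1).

Answer: 385/498

Derivation:
Let a_i = P(absorbed in S0 | start in state i).
Boundary conditions: a_S0 = 1, a_S4 = 0.
For each transient state i, a_i = sum_j P(i->j) * a_j:
  a_S1 = 5/12*a_S0 + 0*a_S1 + 1/6*a_S2 + 5/12*a_S3 + 0*a_S4
  a_S2 = 1/2*a_S0 + 1/12*a_S1 + 1/4*a_S2 + 1/12*a_S3 + 1/12*a_S4
  a_S3 = 1/2*a_S0 + 1/12*a_S1 + 1/12*a_S2 + 1/6*a_S3 + 1/6*a_S4

Substituting a_S0 = 1 and a_S4 = 0, rearrange to (I - Q) a = r where r[i] = P(i -> S0):
  [1, -1/6, -5/12] . (a_S1, a_S2, a_S3) = 5/12
  [-1/12, 3/4, -1/12] . (a_S1, a_S2, a_S3) = 1/2
  [-1/12, -1/12, 5/6] . (a_S1, a_S2, a_S3) = 1/2

Solving yields:
  a_S1 = 877/996
  a_S2 = 847/996
  a_S3 = 385/498

Starting state is S3, so the absorption probability is a_S3 = 385/498.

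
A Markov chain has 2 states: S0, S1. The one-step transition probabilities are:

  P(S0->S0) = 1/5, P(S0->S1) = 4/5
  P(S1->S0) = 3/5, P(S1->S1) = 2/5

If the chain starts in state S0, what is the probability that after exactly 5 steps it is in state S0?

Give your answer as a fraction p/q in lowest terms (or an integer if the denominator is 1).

Answer: 1321/3125

Derivation:
Computing P^5 by repeated multiplication:
P^1 =
  S0: [1/5, 4/5]
  S1: [3/5, 2/5]
P^2 =
  S0: [13/25, 12/25]
  S1: [9/25, 16/25]
P^3 =
  S0: [49/125, 76/125]
  S1: [57/125, 68/125]
P^4 =
  S0: [277/625, 348/625]
  S1: [261/625, 364/625]
P^5 =
  S0: [1321/3125, 1804/3125]
  S1: [1353/3125, 1772/3125]

(P^5)[S0 -> S0] = 1321/3125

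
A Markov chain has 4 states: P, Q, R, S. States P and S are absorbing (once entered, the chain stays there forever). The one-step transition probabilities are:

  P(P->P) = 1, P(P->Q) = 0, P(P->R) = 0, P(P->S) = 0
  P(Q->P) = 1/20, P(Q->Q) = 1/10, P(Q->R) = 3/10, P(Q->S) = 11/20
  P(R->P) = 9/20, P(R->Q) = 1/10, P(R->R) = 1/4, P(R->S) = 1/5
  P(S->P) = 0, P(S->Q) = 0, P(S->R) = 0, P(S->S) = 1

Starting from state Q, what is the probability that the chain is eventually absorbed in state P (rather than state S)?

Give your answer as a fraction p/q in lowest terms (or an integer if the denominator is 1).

Answer: 23/86

Derivation:
Let a_i = P(absorbed in P | start in state i).
Boundary conditions: a_P = 1, a_S = 0.
For each transient state i, a_i = sum_j P(i->j) * a_j:
  a_Q = 1/20*a_P + 1/10*a_Q + 3/10*a_R + 11/20*a_S
  a_R = 9/20*a_P + 1/10*a_Q + 1/4*a_R + 1/5*a_S

Substituting a_P = 1 and a_S = 0, rearrange to (I - Q) a = r where r[i] = P(i -> P):
  [9/10, -3/10] . (a_Q, a_R) = 1/20
  [-1/10, 3/4] . (a_Q, a_R) = 9/20

Solving yields:
  a_Q = 23/86
  a_R = 82/129

Starting state is Q, so the absorption probability is a_Q = 23/86.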